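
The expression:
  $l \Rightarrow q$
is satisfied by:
  {q: True, l: False}
  {l: False, q: False}
  {l: True, q: True}


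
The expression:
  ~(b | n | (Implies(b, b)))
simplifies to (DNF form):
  False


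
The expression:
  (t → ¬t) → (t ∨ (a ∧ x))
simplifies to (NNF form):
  t ∨ (a ∧ x)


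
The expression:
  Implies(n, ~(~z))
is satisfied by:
  {z: True, n: False}
  {n: False, z: False}
  {n: True, z: True}


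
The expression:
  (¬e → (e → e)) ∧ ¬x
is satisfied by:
  {x: False}


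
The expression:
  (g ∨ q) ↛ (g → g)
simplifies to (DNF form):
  False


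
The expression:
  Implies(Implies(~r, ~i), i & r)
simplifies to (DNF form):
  i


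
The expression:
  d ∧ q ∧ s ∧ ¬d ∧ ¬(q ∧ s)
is never true.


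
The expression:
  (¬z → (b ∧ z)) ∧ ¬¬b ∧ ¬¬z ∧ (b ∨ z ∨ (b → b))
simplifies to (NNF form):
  b ∧ z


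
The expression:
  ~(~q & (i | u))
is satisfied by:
  {q: True, i: False, u: False}
  {q: True, u: True, i: False}
  {q: True, i: True, u: False}
  {q: True, u: True, i: True}
  {u: False, i: False, q: False}


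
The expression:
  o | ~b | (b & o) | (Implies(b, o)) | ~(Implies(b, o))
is always true.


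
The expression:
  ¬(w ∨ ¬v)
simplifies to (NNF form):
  v ∧ ¬w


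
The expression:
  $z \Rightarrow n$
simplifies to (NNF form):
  $n \vee \neg z$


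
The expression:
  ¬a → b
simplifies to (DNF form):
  a ∨ b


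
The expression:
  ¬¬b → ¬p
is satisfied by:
  {p: False, b: False}
  {b: True, p: False}
  {p: True, b: False}


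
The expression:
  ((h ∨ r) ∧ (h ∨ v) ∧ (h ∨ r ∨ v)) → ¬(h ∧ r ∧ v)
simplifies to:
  ¬h ∨ ¬r ∨ ¬v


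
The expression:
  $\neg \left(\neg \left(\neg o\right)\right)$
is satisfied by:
  {o: False}


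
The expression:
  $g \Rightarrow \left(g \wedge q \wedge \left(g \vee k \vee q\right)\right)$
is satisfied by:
  {q: True, g: False}
  {g: False, q: False}
  {g: True, q: True}


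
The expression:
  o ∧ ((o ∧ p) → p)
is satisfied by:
  {o: True}


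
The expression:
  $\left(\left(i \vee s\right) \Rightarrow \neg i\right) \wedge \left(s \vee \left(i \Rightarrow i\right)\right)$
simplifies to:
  $\neg i$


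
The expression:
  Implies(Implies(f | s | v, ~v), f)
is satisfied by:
  {v: True, f: True}
  {v: True, f: False}
  {f: True, v: False}


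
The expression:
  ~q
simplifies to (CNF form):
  ~q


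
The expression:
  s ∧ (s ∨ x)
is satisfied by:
  {s: True}


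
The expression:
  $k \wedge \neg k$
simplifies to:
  $\text{False}$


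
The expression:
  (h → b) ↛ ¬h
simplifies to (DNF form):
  b ∧ h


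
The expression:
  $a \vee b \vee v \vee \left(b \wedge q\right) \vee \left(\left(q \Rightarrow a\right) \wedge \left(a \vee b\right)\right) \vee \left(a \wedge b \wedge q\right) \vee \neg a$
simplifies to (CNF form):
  $\text{True}$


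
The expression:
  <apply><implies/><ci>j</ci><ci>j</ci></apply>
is always true.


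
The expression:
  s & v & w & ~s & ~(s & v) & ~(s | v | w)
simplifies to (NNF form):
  False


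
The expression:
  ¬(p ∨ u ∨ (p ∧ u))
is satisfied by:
  {u: False, p: False}


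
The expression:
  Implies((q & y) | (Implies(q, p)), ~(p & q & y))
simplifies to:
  ~p | ~q | ~y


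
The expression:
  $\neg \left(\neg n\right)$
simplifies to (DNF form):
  $n$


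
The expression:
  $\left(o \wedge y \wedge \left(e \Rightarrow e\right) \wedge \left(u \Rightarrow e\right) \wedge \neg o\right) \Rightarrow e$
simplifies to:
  $\text{True}$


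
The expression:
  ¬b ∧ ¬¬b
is never true.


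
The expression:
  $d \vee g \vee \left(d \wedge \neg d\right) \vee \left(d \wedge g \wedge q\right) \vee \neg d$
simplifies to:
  $\text{True}$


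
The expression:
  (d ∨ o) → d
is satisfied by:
  {d: True, o: False}
  {o: False, d: False}
  {o: True, d: True}


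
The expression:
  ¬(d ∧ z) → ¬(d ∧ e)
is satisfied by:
  {z: True, e: False, d: False}
  {e: False, d: False, z: False}
  {d: True, z: True, e: False}
  {d: True, e: False, z: False}
  {z: True, e: True, d: False}
  {e: True, z: False, d: False}
  {d: True, e: True, z: True}


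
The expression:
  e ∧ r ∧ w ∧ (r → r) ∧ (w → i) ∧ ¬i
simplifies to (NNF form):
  False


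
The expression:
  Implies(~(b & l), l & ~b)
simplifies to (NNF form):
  l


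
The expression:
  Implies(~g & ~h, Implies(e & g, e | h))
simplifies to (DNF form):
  True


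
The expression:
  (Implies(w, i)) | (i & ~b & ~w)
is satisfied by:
  {i: True, w: False}
  {w: False, i: False}
  {w: True, i: True}


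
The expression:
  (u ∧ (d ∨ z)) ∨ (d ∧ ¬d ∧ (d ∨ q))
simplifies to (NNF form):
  u ∧ (d ∨ z)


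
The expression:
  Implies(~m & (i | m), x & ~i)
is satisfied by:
  {m: True, i: False}
  {i: False, m: False}
  {i: True, m: True}


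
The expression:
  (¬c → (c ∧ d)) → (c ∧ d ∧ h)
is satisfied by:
  {d: True, h: True, c: False}
  {d: True, h: False, c: False}
  {h: True, d: False, c: False}
  {d: False, h: False, c: False}
  {d: True, c: True, h: True}


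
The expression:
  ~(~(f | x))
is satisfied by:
  {x: True, f: True}
  {x: True, f: False}
  {f: True, x: False}


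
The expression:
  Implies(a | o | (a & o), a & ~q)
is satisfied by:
  {q: False, o: False, a: False}
  {a: True, q: False, o: False}
  {a: True, o: True, q: False}
  {q: True, a: False, o: False}


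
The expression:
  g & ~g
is never true.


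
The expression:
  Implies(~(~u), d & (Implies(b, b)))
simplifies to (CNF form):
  d | ~u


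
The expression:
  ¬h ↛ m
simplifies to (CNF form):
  m ∨ ¬h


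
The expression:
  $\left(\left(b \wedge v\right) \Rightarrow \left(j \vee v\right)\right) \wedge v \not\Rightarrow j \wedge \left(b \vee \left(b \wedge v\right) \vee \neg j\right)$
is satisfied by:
  {v: True, j: False}


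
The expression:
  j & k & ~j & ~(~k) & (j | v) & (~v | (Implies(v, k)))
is never true.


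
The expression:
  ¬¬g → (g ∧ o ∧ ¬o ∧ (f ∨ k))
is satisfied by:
  {g: False}


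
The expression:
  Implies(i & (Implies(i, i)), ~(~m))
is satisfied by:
  {m: True, i: False}
  {i: False, m: False}
  {i: True, m: True}


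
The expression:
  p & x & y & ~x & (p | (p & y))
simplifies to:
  False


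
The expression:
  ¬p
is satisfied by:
  {p: False}


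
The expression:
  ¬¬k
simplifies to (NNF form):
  k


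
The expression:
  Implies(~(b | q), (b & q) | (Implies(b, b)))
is always true.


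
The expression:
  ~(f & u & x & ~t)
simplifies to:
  t | ~f | ~u | ~x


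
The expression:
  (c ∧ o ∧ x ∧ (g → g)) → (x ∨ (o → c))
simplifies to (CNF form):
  True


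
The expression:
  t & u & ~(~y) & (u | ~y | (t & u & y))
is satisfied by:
  {t: True, u: True, y: True}


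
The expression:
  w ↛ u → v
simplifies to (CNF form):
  u ∨ v ∨ ¬w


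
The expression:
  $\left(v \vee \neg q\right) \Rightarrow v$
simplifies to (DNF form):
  $q \vee v$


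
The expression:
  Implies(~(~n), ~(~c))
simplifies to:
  c | ~n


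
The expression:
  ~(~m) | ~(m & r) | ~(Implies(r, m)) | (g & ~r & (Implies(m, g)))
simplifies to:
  True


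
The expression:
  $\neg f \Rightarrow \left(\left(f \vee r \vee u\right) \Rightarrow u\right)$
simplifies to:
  $f \vee u \vee \neg r$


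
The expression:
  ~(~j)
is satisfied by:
  {j: True}


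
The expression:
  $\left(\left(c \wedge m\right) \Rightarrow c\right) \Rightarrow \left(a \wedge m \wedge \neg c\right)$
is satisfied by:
  {m: True, a: True, c: False}


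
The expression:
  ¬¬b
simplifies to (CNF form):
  b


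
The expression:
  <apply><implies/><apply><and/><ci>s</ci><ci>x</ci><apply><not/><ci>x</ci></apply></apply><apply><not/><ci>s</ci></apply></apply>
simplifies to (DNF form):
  <true/>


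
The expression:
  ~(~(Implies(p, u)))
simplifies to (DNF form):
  u | ~p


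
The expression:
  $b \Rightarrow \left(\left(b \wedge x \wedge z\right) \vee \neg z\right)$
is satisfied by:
  {x: True, z: False, b: False}
  {z: False, b: False, x: False}
  {x: True, b: True, z: False}
  {b: True, z: False, x: False}
  {x: True, z: True, b: False}
  {z: True, x: False, b: False}
  {x: True, b: True, z: True}


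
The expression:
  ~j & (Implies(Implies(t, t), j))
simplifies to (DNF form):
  False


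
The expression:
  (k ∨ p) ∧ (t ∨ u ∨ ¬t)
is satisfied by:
  {k: True, p: True}
  {k: True, p: False}
  {p: True, k: False}


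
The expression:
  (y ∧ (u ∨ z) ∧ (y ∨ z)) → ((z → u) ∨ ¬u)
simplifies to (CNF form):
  True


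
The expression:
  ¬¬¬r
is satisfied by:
  {r: False}


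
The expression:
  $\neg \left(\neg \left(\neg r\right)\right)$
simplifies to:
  $\neg r$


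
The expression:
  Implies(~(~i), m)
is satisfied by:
  {m: True, i: False}
  {i: False, m: False}
  {i: True, m: True}


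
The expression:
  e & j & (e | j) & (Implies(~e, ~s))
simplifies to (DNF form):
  e & j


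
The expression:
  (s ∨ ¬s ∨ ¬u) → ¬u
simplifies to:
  ¬u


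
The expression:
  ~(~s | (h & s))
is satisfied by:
  {s: True, h: False}


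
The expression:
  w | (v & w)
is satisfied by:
  {w: True}


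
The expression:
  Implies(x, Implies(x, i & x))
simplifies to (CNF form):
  i | ~x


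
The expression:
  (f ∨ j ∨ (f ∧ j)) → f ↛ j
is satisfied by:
  {j: False}


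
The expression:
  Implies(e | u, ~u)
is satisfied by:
  {u: False}


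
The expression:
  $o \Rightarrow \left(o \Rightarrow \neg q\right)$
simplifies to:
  $\neg o \vee \neg q$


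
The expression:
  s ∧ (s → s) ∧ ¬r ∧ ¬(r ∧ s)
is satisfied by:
  {s: True, r: False}


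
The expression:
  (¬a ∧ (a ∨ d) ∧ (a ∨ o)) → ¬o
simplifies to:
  a ∨ ¬d ∨ ¬o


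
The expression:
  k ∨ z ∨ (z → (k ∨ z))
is always true.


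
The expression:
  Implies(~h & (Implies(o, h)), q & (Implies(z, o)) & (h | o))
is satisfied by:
  {o: True, h: True}
  {o: True, h: False}
  {h: True, o: False}


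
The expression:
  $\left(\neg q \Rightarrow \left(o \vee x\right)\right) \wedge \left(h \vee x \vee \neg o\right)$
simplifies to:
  $x \vee \left(h \wedge o\right) \vee \left(q \wedge \neg o\right)$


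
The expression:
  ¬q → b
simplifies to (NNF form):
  b ∨ q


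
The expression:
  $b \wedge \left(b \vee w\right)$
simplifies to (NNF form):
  $b$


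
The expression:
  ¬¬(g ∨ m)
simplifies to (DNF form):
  g ∨ m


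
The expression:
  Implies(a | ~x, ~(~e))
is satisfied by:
  {e: True, x: True, a: False}
  {e: True, x: False, a: False}
  {a: True, e: True, x: True}
  {a: True, e: True, x: False}
  {x: True, a: False, e: False}


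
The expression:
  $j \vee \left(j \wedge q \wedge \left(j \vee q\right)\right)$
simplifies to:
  $j$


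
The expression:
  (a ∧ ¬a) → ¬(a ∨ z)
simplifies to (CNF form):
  True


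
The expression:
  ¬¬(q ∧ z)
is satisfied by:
  {z: True, q: True}


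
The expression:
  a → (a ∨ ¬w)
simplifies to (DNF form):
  True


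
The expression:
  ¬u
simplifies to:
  ¬u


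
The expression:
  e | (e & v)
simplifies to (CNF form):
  e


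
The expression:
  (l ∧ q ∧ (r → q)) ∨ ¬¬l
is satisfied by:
  {l: True}


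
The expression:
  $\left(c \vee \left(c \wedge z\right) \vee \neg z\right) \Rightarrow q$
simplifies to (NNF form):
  $q \vee \left(z \wedge \neg c\right)$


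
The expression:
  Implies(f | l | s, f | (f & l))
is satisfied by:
  {f: True, s: False, l: False}
  {l: True, f: True, s: False}
  {f: True, s: True, l: False}
  {l: True, f: True, s: True}
  {l: False, s: False, f: False}


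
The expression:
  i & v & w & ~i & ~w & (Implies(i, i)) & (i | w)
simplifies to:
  False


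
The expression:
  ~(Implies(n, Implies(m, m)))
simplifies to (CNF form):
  False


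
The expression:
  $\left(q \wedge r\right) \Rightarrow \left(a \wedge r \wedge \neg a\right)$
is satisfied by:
  {q: False, r: False}
  {r: True, q: False}
  {q: True, r: False}


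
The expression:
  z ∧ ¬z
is never true.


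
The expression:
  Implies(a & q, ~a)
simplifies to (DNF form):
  ~a | ~q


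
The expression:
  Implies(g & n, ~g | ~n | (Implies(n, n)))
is always true.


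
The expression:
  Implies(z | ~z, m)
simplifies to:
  m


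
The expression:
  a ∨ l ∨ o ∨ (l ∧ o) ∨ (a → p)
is always true.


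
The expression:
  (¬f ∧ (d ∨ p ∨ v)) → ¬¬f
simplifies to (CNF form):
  (f ∨ ¬d) ∧ (f ∨ ¬p) ∧ (f ∨ ¬v)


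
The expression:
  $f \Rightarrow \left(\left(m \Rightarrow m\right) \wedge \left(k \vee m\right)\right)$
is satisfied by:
  {k: True, m: True, f: False}
  {k: True, m: False, f: False}
  {m: True, k: False, f: False}
  {k: False, m: False, f: False}
  {f: True, k: True, m: True}
  {f: True, k: True, m: False}
  {f: True, m: True, k: False}


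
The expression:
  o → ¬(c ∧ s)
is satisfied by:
  {s: False, c: False, o: False}
  {o: True, s: False, c: False}
  {c: True, s: False, o: False}
  {o: True, c: True, s: False}
  {s: True, o: False, c: False}
  {o: True, s: True, c: False}
  {c: True, s: True, o: False}


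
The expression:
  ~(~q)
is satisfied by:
  {q: True}


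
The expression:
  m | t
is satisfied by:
  {t: True, m: True}
  {t: True, m: False}
  {m: True, t: False}


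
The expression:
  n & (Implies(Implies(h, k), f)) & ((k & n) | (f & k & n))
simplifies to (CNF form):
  f & k & n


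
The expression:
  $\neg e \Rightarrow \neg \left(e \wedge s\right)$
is always true.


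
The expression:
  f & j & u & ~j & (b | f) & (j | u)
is never true.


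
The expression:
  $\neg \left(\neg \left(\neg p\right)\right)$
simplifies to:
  $\neg p$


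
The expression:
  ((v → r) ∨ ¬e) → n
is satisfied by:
  {n: True, v: True, e: True, r: False}
  {n: True, v: True, e: False, r: False}
  {n: True, e: True, r: False, v: False}
  {n: True, e: False, r: False, v: False}
  {n: True, v: True, r: True, e: True}
  {n: True, v: True, r: True, e: False}
  {n: True, r: True, e: True, v: False}
  {n: True, r: True, e: False, v: False}
  {v: True, r: False, e: True, n: False}


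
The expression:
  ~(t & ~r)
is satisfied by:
  {r: True, t: False}
  {t: False, r: False}
  {t: True, r: True}


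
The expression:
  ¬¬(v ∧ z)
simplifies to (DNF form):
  v ∧ z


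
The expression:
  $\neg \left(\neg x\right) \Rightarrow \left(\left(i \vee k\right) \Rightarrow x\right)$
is always true.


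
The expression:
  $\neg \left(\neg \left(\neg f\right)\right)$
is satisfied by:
  {f: False}


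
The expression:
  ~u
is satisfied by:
  {u: False}


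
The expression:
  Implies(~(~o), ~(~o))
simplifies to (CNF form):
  True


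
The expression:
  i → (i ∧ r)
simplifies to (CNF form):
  r ∨ ¬i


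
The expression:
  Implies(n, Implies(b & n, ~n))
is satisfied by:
  {n: False, b: False}
  {b: True, n: False}
  {n: True, b: False}


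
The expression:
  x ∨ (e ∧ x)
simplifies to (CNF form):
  x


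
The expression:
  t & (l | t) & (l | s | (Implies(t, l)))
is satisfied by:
  {t: True, l: True, s: True}
  {t: True, l: True, s: False}
  {t: True, s: True, l: False}


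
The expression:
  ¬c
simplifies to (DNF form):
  ¬c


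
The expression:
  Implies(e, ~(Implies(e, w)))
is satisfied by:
  {w: False, e: False}
  {e: True, w: False}
  {w: True, e: False}


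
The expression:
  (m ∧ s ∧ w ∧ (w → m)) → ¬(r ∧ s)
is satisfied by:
  {s: False, m: False, w: False, r: False}
  {r: True, s: False, m: False, w: False}
  {w: True, s: False, m: False, r: False}
  {r: True, w: True, s: False, m: False}
  {m: True, r: False, s: False, w: False}
  {r: True, m: True, s: False, w: False}
  {w: True, m: True, r: False, s: False}
  {r: True, w: True, m: True, s: False}
  {s: True, w: False, m: False, r: False}
  {r: True, s: True, w: False, m: False}
  {w: True, s: True, r: False, m: False}
  {r: True, w: True, s: True, m: False}
  {m: True, s: True, w: False, r: False}
  {r: True, m: True, s: True, w: False}
  {w: True, m: True, s: True, r: False}


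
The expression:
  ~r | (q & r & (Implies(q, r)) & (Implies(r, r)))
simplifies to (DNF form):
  q | ~r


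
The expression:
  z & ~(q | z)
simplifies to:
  False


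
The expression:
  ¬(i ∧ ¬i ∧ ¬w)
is always true.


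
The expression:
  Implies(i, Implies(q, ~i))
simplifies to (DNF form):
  ~i | ~q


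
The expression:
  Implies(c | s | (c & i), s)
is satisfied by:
  {s: True, c: False}
  {c: False, s: False}
  {c: True, s: True}


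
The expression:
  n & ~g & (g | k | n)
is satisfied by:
  {n: True, g: False}


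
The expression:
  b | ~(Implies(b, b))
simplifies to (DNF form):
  b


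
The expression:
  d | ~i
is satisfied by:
  {d: True, i: False}
  {i: False, d: False}
  {i: True, d: True}


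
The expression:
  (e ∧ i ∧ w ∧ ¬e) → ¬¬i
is always true.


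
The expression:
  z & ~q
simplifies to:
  z & ~q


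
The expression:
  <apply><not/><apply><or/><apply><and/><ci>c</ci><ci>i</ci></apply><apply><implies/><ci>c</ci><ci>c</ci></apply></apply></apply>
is never true.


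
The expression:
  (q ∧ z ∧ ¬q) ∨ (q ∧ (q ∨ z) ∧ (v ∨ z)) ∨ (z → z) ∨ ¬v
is always true.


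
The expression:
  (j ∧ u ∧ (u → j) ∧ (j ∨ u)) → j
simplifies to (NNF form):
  True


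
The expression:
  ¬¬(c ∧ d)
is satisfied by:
  {c: True, d: True}


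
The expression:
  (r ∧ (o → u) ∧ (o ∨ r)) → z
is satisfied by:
  {o: True, z: True, u: False, r: False}
  {z: True, o: False, u: False, r: False}
  {o: True, z: True, u: True, r: False}
  {z: True, u: True, o: False, r: False}
  {o: True, u: False, z: False, r: False}
  {o: False, u: False, z: False, r: False}
  {o: True, u: True, z: False, r: False}
  {u: True, o: False, z: False, r: False}
  {r: True, o: True, z: True, u: False}
  {r: True, z: True, o: False, u: False}
  {r: True, o: True, z: True, u: True}
  {r: True, z: True, u: True, o: False}
  {r: True, o: True, u: False, z: False}


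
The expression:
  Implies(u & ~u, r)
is always true.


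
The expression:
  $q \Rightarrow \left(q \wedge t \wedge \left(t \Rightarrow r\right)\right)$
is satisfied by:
  {r: True, t: True, q: False}
  {r: True, t: False, q: False}
  {t: True, r: False, q: False}
  {r: False, t: False, q: False}
  {r: True, q: True, t: True}


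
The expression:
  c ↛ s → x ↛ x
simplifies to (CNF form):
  s ∨ ¬c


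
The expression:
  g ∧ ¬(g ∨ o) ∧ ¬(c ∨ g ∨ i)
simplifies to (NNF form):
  False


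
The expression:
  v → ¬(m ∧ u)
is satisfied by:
  {u: False, m: False, v: False}
  {v: True, u: False, m: False}
  {m: True, u: False, v: False}
  {v: True, m: True, u: False}
  {u: True, v: False, m: False}
  {v: True, u: True, m: False}
  {m: True, u: True, v: False}


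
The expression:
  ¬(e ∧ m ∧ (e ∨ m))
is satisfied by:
  {m: False, e: False}
  {e: True, m: False}
  {m: True, e: False}


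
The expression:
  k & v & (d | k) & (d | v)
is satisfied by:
  {k: True, v: True}


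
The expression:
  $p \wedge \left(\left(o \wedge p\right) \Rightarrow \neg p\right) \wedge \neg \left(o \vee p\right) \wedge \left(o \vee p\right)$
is never true.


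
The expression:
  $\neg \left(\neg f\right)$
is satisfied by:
  {f: True}


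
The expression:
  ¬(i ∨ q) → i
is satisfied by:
  {i: True, q: True}
  {i: True, q: False}
  {q: True, i: False}


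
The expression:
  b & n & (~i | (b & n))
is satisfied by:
  {b: True, n: True}


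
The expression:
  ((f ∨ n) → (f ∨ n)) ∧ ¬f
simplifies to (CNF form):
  ¬f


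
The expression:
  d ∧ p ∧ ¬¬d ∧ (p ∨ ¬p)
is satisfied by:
  {p: True, d: True}


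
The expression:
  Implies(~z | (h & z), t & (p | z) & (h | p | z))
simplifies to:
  (p & t) | (t & z) | (z & ~h)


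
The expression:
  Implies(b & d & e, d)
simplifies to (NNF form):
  True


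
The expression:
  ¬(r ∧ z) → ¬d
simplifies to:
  (r ∧ z) ∨ ¬d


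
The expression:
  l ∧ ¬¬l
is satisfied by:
  {l: True}


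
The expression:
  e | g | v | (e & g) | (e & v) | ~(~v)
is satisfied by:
  {v: True, e: True, g: True}
  {v: True, e: True, g: False}
  {v: True, g: True, e: False}
  {v: True, g: False, e: False}
  {e: True, g: True, v: False}
  {e: True, g: False, v: False}
  {g: True, e: False, v: False}


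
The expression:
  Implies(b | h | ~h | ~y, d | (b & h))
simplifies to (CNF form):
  (b | d) & (d | h)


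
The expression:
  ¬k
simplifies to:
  ¬k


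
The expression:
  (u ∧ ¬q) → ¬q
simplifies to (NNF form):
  True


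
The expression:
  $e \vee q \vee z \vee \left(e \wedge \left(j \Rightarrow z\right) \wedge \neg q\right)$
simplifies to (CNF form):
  $e \vee q \vee z$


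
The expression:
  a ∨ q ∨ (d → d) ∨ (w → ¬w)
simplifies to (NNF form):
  True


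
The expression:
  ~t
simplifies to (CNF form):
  ~t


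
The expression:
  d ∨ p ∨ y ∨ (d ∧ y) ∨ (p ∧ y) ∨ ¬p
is always true.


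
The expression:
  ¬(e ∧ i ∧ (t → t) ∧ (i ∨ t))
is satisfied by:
  {e: False, i: False}
  {i: True, e: False}
  {e: True, i: False}


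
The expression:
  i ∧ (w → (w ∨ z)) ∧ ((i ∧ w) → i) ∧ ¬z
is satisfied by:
  {i: True, z: False}


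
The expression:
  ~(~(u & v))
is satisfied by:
  {u: True, v: True}


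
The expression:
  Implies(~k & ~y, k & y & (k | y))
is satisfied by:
  {y: True, k: True}
  {y: True, k: False}
  {k: True, y: False}


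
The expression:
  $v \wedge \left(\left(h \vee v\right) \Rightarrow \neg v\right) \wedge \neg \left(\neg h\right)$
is never true.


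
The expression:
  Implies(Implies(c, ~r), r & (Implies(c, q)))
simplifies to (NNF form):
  r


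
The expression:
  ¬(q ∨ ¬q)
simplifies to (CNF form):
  False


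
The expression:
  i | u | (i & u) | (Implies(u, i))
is always true.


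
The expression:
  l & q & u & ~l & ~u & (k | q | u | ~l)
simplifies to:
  False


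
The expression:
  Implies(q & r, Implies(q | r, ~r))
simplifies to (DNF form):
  ~q | ~r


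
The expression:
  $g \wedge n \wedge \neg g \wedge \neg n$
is never true.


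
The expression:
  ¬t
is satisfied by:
  {t: False}


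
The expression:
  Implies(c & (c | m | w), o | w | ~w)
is always true.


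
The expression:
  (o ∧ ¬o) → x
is always true.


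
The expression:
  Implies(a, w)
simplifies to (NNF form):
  w | ~a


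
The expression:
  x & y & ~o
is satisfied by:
  {x: True, y: True, o: False}


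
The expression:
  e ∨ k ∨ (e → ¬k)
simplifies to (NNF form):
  True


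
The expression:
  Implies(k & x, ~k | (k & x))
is always true.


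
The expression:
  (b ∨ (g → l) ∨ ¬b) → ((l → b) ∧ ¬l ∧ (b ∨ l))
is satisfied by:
  {b: True, l: False}


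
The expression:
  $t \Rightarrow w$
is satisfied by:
  {w: True, t: False}
  {t: False, w: False}
  {t: True, w: True}


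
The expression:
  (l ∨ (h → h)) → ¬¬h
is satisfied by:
  {h: True}


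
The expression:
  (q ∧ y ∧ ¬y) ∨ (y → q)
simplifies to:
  q ∨ ¬y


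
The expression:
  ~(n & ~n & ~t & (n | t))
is always true.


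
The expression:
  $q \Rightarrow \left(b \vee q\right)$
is always true.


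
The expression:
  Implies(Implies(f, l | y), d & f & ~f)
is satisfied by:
  {f: True, y: False, l: False}


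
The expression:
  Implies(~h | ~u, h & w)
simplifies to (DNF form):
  (h & u) | (h & w)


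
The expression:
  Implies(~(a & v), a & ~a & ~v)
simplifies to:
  a & v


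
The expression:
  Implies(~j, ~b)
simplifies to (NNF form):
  j | ~b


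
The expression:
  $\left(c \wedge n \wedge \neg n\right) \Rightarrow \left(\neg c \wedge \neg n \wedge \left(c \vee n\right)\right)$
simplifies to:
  $\text{True}$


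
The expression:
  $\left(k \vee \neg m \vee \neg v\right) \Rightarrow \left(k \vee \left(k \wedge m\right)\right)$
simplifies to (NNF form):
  $k \vee \left(m \wedge v\right)$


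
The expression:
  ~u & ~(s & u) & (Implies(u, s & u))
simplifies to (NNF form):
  ~u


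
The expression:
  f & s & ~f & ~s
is never true.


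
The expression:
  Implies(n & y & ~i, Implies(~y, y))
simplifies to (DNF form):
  True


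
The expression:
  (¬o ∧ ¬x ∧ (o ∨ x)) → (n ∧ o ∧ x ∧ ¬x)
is always true.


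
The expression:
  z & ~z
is never true.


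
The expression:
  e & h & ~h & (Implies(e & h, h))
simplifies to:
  False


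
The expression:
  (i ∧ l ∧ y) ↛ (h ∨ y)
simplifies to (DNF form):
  False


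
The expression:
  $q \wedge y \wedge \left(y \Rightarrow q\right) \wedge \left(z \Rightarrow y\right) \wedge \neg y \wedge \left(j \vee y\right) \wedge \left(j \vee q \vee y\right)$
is never true.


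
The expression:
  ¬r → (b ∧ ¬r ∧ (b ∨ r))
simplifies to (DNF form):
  b ∨ r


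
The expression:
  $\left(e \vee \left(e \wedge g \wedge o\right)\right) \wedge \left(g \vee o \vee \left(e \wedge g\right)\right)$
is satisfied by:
  {e: True, o: True, g: True}
  {e: True, o: True, g: False}
  {e: True, g: True, o: False}


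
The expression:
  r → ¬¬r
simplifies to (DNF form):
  True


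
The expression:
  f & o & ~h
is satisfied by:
  {f: True, o: True, h: False}


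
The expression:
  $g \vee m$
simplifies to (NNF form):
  $g \vee m$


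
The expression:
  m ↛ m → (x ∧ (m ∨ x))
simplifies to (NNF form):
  True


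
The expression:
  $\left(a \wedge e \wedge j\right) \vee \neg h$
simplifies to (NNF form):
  $\left(a \wedge e \wedge j\right) \vee \neg h$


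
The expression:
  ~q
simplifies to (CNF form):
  ~q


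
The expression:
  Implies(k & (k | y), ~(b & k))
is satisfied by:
  {k: False, b: False}
  {b: True, k: False}
  {k: True, b: False}


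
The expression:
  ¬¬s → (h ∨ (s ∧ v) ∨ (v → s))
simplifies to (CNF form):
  True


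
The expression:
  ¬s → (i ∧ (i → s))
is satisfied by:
  {s: True}


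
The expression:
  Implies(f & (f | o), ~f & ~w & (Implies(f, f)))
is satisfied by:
  {f: False}


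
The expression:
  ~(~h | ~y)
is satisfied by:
  {h: True, y: True}


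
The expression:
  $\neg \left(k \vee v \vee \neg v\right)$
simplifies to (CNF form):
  $\text{False}$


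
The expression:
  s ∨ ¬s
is always true.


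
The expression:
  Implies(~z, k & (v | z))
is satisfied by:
  {k: True, z: True, v: True}
  {k: True, z: True, v: False}
  {z: True, v: True, k: False}
  {z: True, v: False, k: False}
  {k: True, v: True, z: False}


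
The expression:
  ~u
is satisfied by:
  {u: False}


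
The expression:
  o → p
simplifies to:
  p ∨ ¬o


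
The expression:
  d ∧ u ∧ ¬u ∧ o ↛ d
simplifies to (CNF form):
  False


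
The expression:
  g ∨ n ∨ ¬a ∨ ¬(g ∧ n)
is always true.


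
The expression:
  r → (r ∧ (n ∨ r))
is always true.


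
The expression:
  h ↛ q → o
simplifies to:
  o ∨ q ∨ ¬h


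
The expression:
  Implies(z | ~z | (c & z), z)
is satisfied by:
  {z: True}


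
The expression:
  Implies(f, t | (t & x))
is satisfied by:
  {t: True, f: False}
  {f: False, t: False}
  {f: True, t: True}


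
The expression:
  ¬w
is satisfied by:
  {w: False}


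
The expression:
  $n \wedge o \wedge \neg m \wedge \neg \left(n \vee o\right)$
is never true.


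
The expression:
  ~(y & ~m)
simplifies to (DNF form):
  m | ~y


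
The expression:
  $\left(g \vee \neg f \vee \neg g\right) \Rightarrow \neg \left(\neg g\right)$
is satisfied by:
  {g: True}


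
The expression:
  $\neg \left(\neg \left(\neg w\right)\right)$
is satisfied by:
  {w: False}


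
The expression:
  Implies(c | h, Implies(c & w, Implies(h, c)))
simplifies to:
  True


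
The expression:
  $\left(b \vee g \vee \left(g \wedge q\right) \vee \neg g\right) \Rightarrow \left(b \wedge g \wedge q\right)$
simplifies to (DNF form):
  $b \wedge g \wedge q$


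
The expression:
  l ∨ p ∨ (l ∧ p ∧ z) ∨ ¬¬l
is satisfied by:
  {l: True, p: True}
  {l: True, p: False}
  {p: True, l: False}


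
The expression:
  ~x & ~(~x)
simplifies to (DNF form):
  False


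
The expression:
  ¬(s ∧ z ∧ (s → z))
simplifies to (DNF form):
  ¬s ∨ ¬z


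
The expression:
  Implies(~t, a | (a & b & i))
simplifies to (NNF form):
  a | t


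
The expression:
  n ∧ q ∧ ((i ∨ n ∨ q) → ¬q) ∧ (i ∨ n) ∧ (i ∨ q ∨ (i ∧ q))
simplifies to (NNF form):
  False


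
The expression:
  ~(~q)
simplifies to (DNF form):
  q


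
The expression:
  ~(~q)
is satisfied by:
  {q: True}


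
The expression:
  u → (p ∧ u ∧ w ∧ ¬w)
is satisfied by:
  {u: False}


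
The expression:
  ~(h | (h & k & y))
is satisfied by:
  {h: False}


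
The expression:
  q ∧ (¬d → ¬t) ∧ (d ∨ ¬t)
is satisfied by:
  {d: True, q: True, t: False}
  {q: True, t: False, d: False}
  {d: True, t: True, q: True}


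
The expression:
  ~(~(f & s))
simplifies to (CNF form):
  f & s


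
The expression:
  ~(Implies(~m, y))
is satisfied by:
  {y: False, m: False}


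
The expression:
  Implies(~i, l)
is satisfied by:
  {i: True, l: True}
  {i: True, l: False}
  {l: True, i: False}


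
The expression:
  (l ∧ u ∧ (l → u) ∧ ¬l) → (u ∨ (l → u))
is always true.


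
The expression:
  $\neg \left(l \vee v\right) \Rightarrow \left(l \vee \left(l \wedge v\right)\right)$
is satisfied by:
  {v: True, l: True}
  {v: True, l: False}
  {l: True, v: False}


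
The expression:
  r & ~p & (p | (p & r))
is never true.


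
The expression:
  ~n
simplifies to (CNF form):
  ~n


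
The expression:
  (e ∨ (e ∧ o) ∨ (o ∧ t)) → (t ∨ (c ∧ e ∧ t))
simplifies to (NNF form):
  t ∨ ¬e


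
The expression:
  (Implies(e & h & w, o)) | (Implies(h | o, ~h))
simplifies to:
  o | ~e | ~h | ~w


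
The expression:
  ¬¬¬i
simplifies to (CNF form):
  ¬i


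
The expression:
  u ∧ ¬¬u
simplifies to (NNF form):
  u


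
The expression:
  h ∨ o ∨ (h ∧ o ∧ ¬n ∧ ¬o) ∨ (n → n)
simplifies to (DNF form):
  True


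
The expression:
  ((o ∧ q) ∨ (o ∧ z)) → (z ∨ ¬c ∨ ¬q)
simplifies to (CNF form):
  z ∨ ¬c ∨ ¬o ∨ ¬q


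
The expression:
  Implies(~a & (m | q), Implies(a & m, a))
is always true.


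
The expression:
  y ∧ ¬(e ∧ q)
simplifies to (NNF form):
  y ∧ (¬e ∨ ¬q)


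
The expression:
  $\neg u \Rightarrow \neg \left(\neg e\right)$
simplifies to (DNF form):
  $e \vee u$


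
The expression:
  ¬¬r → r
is always true.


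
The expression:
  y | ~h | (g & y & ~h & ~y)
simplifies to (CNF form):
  y | ~h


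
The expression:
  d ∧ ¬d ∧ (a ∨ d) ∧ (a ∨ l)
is never true.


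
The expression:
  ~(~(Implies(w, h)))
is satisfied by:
  {h: True, w: False}
  {w: False, h: False}
  {w: True, h: True}


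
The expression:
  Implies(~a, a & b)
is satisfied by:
  {a: True}


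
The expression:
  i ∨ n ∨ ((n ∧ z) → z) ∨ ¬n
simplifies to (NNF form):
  True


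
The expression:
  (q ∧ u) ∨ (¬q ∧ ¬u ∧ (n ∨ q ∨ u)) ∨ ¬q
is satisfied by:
  {u: True, q: False}
  {q: False, u: False}
  {q: True, u: True}


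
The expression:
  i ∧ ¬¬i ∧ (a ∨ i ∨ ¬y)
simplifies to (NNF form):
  i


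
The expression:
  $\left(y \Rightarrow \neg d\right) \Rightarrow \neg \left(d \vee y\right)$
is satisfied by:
  {y: False, d: False}
  {d: True, y: True}


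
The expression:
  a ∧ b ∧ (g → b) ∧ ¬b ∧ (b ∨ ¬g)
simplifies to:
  False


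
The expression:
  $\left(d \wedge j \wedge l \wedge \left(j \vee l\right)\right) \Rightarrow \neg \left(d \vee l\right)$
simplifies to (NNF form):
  $\neg d \vee \neg j \vee \neg l$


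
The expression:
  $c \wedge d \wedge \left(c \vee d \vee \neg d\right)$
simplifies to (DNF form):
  $c \wedge d$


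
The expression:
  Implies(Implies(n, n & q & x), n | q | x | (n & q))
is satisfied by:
  {n: True, x: True, q: True}
  {n: True, x: True, q: False}
  {n: True, q: True, x: False}
  {n: True, q: False, x: False}
  {x: True, q: True, n: False}
  {x: True, q: False, n: False}
  {q: True, x: False, n: False}


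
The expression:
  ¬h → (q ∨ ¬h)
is always true.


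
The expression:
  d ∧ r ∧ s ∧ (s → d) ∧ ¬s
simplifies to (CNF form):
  False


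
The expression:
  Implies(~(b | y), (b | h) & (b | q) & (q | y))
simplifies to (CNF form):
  (b | h | y) & (b | q | y)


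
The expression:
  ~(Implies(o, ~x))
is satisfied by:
  {x: True, o: True}


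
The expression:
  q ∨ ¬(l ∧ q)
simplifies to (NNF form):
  True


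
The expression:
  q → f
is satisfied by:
  {f: True, q: False}
  {q: False, f: False}
  {q: True, f: True}


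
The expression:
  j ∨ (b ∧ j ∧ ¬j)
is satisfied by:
  {j: True}


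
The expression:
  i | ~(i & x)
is always true.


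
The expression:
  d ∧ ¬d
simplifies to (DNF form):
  False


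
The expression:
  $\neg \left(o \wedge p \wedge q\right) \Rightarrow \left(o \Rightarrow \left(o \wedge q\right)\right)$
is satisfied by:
  {q: True, o: False}
  {o: False, q: False}
  {o: True, q: True}


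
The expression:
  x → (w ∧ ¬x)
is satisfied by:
  {x: False}


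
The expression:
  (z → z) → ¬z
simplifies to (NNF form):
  ¬z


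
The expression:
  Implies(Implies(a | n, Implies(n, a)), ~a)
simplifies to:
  ~a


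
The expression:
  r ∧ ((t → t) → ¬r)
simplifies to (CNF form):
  False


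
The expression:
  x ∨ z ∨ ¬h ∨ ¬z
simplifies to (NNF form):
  True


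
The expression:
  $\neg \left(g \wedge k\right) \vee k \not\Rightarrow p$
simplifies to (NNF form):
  $\neg g \vee \neg k \vee \neg p$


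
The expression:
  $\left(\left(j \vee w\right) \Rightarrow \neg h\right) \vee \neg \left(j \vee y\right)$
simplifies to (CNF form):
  $\left(\neg h \vee \neg j\right) \wedge \left(\neg h \vee \neg j \vee \neg w\right) \wedge \left(\neg h \vee \neg j \vee \neg y\right) \wedge \left(\neg h \vee \neg w \vee \neg y\right)$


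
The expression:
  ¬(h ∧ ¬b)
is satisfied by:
  {b: True, h: False}
  {h: False, b: False}
  {h: True, b: True}


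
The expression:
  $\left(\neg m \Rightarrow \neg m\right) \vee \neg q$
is always true.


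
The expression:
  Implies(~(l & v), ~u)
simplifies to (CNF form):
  (l | ~u) & (v | ~u)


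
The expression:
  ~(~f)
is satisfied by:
  {f: True}


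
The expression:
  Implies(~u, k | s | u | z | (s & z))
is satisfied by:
  {u: True, k: True, z: True, s: True}
  {u: True, k: True, z: True, s: False}
  {u: True, k: True, s: True, z: False}
  {u: True, k: True, s: False, z: False}
  {u: True, z: True, s: True, k: False}
  {u: True, z: True, s: False, k: False}
  {u: True, z: False, s: True, k: False}
  {u: True, z: False, s: False, k: False}
  {k: True, z: True, s: True, u: False}
  {k: True, z: True, s: False, u: False}
  {k: True, s: True, z: False, u: False}
  {k: True, s: False, z: False, u: False}
  {z: True, s: True, k: False, u: False}
  {z: True, k: False, s: False, u: False}
  {s: True, k: False, z: False, u: False}


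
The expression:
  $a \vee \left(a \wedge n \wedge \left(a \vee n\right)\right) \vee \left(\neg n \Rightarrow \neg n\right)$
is always true.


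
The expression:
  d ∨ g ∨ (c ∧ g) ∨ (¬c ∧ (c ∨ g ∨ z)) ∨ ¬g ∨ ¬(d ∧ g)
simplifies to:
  True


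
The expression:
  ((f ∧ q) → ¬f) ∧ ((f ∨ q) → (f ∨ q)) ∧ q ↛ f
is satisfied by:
  {q: True, f: False}


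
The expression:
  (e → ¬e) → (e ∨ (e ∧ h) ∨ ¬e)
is always true.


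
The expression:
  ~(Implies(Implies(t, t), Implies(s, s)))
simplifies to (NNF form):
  False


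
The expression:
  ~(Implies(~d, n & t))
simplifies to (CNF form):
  ~d & (~n | ~t)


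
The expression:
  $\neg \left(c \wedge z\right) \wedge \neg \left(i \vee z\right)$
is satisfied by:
  {i: False, z: False}


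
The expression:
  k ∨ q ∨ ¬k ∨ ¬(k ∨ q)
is always true.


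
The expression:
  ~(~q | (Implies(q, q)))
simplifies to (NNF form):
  False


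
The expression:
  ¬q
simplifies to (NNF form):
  ¬q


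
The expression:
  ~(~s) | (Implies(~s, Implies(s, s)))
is always true.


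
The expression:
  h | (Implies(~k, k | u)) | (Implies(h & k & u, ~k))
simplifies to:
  True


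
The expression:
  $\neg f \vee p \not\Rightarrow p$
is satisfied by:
  {f: False}


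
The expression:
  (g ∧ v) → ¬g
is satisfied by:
  {g: False, v: False}
  {v: True, g: False}
  {g: True, v: False}


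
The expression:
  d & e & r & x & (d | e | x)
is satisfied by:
  {r: True, e: True, d: True, x: True}


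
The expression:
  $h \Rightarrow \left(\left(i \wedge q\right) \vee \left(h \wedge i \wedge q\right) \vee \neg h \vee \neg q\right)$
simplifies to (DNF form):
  $i \vee \neg h \vee \neg q$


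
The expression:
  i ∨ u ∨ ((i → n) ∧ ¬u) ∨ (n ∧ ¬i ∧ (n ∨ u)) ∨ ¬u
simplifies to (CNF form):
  True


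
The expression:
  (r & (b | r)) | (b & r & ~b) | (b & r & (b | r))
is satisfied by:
  {r: True}


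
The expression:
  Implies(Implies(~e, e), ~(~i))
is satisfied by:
  {i: True, e: False}
  {e: False, i: False}
  {e: True, i: True}


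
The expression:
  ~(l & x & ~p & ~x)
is always true.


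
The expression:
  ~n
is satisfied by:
  {n: False}


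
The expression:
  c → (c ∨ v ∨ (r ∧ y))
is always true.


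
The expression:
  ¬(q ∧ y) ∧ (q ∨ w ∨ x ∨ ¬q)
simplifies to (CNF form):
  ¬q ∨ ¬y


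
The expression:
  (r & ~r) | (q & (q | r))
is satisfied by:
  {q: True}


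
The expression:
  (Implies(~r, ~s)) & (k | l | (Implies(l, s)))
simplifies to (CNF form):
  r | ~s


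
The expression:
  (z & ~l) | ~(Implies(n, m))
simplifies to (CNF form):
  (n | z) & (n | ~l) & (z | ~m) & (~l | ~m)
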